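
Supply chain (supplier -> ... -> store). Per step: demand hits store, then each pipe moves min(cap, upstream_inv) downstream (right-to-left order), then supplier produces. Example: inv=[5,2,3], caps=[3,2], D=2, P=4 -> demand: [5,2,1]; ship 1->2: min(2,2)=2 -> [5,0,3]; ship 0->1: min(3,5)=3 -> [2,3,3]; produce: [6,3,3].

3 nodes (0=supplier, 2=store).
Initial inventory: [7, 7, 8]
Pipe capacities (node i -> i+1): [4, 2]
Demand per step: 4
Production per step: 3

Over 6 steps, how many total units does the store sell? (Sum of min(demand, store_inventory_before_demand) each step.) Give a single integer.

Answer: 18

Derivation:
Step 1: sold=4 (running total=4) -> [6 9 6]
Step 2: sold=4 (running total=8) -> [5 11 4]
Step 3: sold=4 (running total=12) -> [4 13 2]
Step 4: sold=2 (running total=14) -> [3 15 2]
Step 5: sold=2 (running total=16) -> [3 16 2]
Step 6: sold=2 (running total=18) -> [3 17 2]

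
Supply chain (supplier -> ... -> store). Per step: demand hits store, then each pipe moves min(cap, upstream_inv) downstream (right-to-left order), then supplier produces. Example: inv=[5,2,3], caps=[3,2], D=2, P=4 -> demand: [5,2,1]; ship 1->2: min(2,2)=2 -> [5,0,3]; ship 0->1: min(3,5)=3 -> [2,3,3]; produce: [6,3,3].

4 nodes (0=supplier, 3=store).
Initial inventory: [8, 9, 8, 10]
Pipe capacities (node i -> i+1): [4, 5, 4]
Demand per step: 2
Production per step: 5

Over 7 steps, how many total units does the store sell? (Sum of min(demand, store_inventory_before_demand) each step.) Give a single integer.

Step 1: sold=2 (running total=2) -> [9 8 9 12]
Step 2: sold=2 (running total=4) -> [10 7 10 14]
Step 3: sold=2 (running total=6) -> [11 6 11 16]
Step 4: sold=2 (running total=8) -> [12 5 12 18]
Step 5: sold=2 (running total=10) -> [13 4 13 20]
Step 6: sold=2 (running total=12) -> [14 4 13 22]
Step 7: sold=2 (running total=14) -> [15 4 13 24]

Answer: 14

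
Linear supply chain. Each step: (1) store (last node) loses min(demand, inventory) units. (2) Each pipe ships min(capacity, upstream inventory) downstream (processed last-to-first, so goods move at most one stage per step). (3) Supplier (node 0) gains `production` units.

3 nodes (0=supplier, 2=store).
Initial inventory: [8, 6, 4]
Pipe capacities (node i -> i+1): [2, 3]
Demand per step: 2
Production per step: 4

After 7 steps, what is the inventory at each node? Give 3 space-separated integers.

Step 1: demand=2,sold=2 ship[1->2]=3 ship[0->1]=2 prod=4 -> inv=[10 5 5]
Step 2: demand=2,sold=2 ship[1->2]=3 ship[0->1]=2 prod=4 -> inv=[12 4 6]
Step 3: demand=2,sold=2 ship[1->2]=3 ship[0->1]=2 prod=4 -> inv=[14 3 7]
Step 4: demand=2,sold=2 ship[1->2]=3 ship[0->1]=2 prod=4 -> inv=[16 2 8]
Step 5: demand=2,sold=2 ship[1->2]=2 ship[0->1]=2 prod=4 -> inv=[18 2 8]
Step 6: demand=2,sold=2 ship[1->2]=2 ship[0->1]=2 prod=4 -> inv=[20 2 8]
Step 7: demand=2,sold=2 ship[1->2]=2 ship[0->1]=2 prod=4 -> inv=[22 2 8]

22 2 8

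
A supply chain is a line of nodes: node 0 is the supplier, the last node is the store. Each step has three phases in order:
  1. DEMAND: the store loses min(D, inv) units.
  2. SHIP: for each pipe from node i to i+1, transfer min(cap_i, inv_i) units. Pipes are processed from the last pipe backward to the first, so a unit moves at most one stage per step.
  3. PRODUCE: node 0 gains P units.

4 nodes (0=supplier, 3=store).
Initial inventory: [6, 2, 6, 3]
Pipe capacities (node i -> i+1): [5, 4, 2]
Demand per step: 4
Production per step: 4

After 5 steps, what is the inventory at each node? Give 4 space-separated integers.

Step 1: demand=4,sold=3 ship[2->3]=2 ship[1->2]=2 ship[0->1]=5 prod=4 -> inv=[5 5 6 2]
Step 2: demand=4,sold=2 ship[2->3]=2 ship[1->2]=4 ship[0->1]=5 prod=4 -> inv=[4 6 8 2]
Step 3: demand=4,sold=2 ship[2->3]=2 ship[1->2]=4 ship[0->1]=4 prod=4 -> inv=[4 6 10 2]
Step 4: demand=4,sold=2 ship[2->3]=2 ship[1->2]=4 ship[0->1]=4 prod=4 -> inv=[4 6 12 2]
Step 5: demand=4,sold=2 ship[2->3]=2 ship[1->2]=4 ship[0->1]=4 prod=4 -> inv=[4 6 14 2]

4 6 14 2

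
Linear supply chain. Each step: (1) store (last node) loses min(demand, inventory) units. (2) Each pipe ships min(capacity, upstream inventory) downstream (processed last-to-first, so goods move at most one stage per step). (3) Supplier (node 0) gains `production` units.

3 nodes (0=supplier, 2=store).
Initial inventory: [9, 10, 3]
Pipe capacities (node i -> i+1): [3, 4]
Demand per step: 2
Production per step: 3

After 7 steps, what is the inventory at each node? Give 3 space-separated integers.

Step 1: demand=2,sold=2 ship[1->2]=4 ship[0->1]=3 prod=3 -> inv=[9 9 5]
Step 2: demand=2,sold=2 ship[1->2]=4 ship[0->1]=3 prod=3 -> inv=[9 8 7]
Step 3: demand=2,sold=2 ship[1->2]=4 ship[0->1]=3 prod=3 -> inv=[9 7 9]
Step 4: demand=2,sold=2 ship[1->2]=4 ship[0->1]=3 prod=3 -> inv=[9 6 11]
Step 5: demand=2,sold=2 ship[1->2]=4 ship[0->1]=3 prod=3 -> inv=[9 5 13]
Step 6: demand=2,sold=2 ship[1->2]=4 ship[0->1]=3 prod=3 -> inv=[9 4 15]
Step 7: demand=2,sold=2 ship[1->2]=4 ship[0->1]=3 prod=3 -> inv=[9 3 17]

9 3 17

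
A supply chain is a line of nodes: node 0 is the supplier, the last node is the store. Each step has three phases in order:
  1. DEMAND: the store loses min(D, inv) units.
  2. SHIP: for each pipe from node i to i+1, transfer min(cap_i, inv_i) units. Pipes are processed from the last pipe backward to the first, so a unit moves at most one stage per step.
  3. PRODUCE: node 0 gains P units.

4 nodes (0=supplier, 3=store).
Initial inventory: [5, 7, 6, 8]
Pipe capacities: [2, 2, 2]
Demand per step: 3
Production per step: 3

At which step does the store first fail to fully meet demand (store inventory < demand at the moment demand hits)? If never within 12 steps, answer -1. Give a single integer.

Step 1: demand=3,sold=3 ship[2->3]=2 ship[1->2]=2 ship[0->1]=2 prod=3 -> [6 7 6 7]
Step 2: demand=3,sold=3 ship[2->3]=2 ship[1->2]=2 ship[0->1]=2 prod=3 -> [7 7 6 6]
Step 3: demand=3,sold=3 ship[2->3]=2 ship[1->2]=2 ship[0->1]=2 prod=3 -> [8 7 6 5]
Step 4: demand=3,sold=3 ship[2->3]=2 ship[1->2]=2 ship[0->1]=2 prod=3 -> [9 7 6 4]
Step 5: demand=3,sold=3 ship[2->3]=2 ship[1->2]=2 ship[0->1]=2 prod=3 -> [10 7 6 3]
Step 6: demand=3,sold=3 ship[2->3]=2 ship[1->2]=2 ship[0->1]=2 prod=3 -> [11 7 6 2]
Step 7: demand=3,sold=2 ship[2->3]=2 ship[1->2]=2 ship[0->1]=2 prod=3 -> [12 7 6 2]
Step 8: demand=3,sold=2 ship[2->3]=2 ship[1->2]=2 ship[0->1]=2 prod=3 -> [13 7 6 2]
Step 9: demand=3,sold=2 ship[2->3]=2 ship[1->2]=2 ship[0->1]=2 prod=3 -> [14 7 6 2]
Step 10: demand=3,sold=2 ship[2->3]=2 ship[1->2]=2 ship[0->1]=2 prod=3 -> [15 7 6 2]
Step 11: demand=3,sold=2 ship[2->3]=2 ship[1->2]=2 ship[0->1]=2 prod=3 -> [16 7 6 2]
Step 12: demand=3,sold=2 ship[2->3]=2 ship[1->2]=2 ship[0->1]=2 prod=3 -> [17 7 6 2]
First stockout at step 7

7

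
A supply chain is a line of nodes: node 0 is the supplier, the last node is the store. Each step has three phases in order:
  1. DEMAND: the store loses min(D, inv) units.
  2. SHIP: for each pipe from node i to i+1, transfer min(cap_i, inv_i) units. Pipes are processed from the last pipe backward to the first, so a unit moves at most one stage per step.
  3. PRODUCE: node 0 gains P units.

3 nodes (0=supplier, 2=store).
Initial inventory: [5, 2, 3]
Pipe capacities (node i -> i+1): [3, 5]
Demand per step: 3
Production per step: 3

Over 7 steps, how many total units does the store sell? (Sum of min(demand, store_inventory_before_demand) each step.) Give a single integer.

Step 1: sold=3 (running total=3) -> [5 3 2]
Step 2: sold=2 (running total=5) -> [5 3 3]
Step 3: sold=3 (running total=8) -> [5 3 3]
Step 4: sold=3 (running total=11) -> [5 3 3]
Step 5: sold=3 (running total=14) -> [5 3 3]
Step 6: sold=3 (running total=17) -> [5 3 3]
Step 7: sold=3 (running total=20) -> [5 3 3]

Answer: 20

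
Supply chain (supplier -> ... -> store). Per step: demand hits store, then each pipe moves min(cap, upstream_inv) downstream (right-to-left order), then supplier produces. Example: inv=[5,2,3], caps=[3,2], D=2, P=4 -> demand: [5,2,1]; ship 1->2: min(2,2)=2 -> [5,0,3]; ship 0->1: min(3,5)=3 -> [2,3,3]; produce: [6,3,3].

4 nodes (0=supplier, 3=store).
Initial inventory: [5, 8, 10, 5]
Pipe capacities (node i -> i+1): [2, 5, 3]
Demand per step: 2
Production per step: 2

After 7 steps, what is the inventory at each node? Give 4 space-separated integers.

Step 1: demand=2,sold=2 ship[2->3]=3 ship[1->2]=5 ship[0->1]=2 prod=2 -> inv=[5 5 12 6]
Step 2: demand=2,sold=2 ship[2->3]=3 ship[1->2]=5 ship[0->1]=2 prod=2 -> inv=[5 2 14 7]
Step 3: demand=2,sold=2 ship[2->3]=3 ship[1->2]=2 ship[0->1]=2 prod=2 -> inv=[5 2 13 8]
Step 4: demand=2,sold=2 ship[2->3]=3 ship[1->2]=2 ship[0->1]=2 prod=2 -> inv=[5 2 12 9]
Step 5: demand=2,sold=2 ship[2->3]=3 ship[1->2]=2 ship[0->1]=2 prod=2 -> inv=[5 2 11 10]
Step 6: demand=2,sold=2 ship[2->3]=3 ship[1->2]=2 ship[0->1]=2 prod=2 -> inv=[5 2 10 11]
Step 7: demand=2,sold=2 ship[2->3]=3 ship[1->2]=2 ship[0->1]=2 prod=2 -> inv=[5 2 9 12]

5 2 9 12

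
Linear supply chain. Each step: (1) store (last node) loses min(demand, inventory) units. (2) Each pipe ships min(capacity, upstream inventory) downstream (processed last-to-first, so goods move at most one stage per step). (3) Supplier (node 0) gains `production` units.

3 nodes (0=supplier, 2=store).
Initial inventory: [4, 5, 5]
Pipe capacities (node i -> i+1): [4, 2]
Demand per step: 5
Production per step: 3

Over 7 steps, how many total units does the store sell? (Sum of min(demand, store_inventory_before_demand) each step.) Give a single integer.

Step 1: sold=5 (running total=5) -> [3 7 2]
Step 2: sold=2 (running total=7) -> [3 8 2]
Step 3: sold=2 (running total=9) -> [3 9 2]
Step 4: sold=2 (running total=11) -> [3 10 2]
Step 5: sold=2 (running total=13) -> [3 11 2]
Step 6: sold=2 (running total=15) -> [3 12 2]
Step 7: sold=2 (running total=17) -> [3 13 2]

Answer: 17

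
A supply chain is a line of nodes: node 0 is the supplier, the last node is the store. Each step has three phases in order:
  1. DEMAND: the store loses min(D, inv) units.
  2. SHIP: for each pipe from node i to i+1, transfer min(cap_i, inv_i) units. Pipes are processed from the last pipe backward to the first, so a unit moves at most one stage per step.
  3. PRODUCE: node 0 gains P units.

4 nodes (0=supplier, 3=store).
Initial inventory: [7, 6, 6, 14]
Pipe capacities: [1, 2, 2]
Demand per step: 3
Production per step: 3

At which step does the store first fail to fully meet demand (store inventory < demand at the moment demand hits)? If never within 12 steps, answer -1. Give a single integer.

Step 1: demand=3,sold=3 ship[2->3]=2 ship[1->2]=2 ship[0->1]=1 prod=3 -> [9 5 6 13]
Step 2: demand=3,sold=3 ship[2->3]=2 ship[1->2]=2 ship[0->1]=1 prod=3 -> [11 4 6 12]
Step 3: demand=3,sold=3 ship[2->3]=2 ship[1->2]=2 ship[0->1]=1 prod=3 -> [13 3 6 11]
Step 4: demand=3,sold=3 ship[2->3]=2 ship[1->2]=2 ship[0->1]=1 prod=3 -> [15 2 6 10]
Step 5: demand=3,sold=3 ship[2->3]=2 ship[1->2]=2 ship[0->1]=1 prod=3 -> [17 1 6 9]
Step 6: demand=3,sold=3 ship[2->3]=2 ship[1->2]=1 ship[0->1]=1 prod=3 -> [19 1 5 8]
Step 7: demand=3,sold=3 ship[2->3]=2 ship[1->2]=1 ship[0->1]=1 prod=3 -> [21 1 4 7]
Step 8: demand=3,sold=3 ship[2->3]=2 ship[1->2]=1 ship[0->1]=1 prod=3 -> [23 1 3 6]
Step 9: demand=3,sold=3 ship[2->3]=2 ship[1->2]=1 ship[0->1]=1 prod=3 -> [25 1 2 5]
Step 10: demand=3,sold=3 ship[2->3]=2 ship[1->2]=1 ship[0->1]=1 prod=3 -> [27 1 1 4]
Step 11: demand=3,sold=3 ship[2->3]=1 ship[1->2]=1 ship[0->1]=1 prod=3 -> [29 1 1 2]
Step 12: demand=3,sold=2 ship[2->3]=1 ship[1->2]=1 ship[0->1]=1 prod=3 -> [31 1 1 1]
First stockout at step 12

12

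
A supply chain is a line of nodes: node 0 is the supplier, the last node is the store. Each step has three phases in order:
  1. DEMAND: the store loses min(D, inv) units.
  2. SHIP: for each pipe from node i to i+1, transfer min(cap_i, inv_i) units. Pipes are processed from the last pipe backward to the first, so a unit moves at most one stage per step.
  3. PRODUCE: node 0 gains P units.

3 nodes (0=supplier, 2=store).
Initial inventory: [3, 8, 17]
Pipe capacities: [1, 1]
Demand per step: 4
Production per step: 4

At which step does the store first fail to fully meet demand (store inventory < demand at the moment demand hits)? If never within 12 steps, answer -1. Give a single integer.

Step 1: demand=4,sold=4 ship[1->2]=1 ship[0->1]=1 prod=4 -> [6 8 14]
Step 2: demand=4,sold=4 ship[1->2]=1 ship[0->1]=1 prod=4 -> [9 8 11]
Step 3: demand=4,sold=4 ship[1->2]=1 ship[0->1]=1 prod=4 -> [12 8 8]
Step 4: demand=4,sold=4 ship[1->2]=1 ship[0->1]=1 prod=4 -> [15 8 5]
Step 5: demand=4,sold=4 ship[1->2]=1 ship[0->1]=1 prod=4 -> [18 8 2]
Step 6: demand=4,sold=2 ship[1->2]=1 ship[0->1]=1 prod=4 -> [21 8 1]
Step 7: demand=4,sold=1 ship[1->2]=1 ship[0->1]=1 prod=4 -> [24 8 1]
Step 8: demand=4,sold=1 ship[1->2]=1 ship[0->1]=1 prod=4 -> [27 8 1]
Step 9: demand=4,sold=1 ship[1->2]=1 ship[0->1]=1 prod=4 -> [30 8 1]
Step 10: demand=4,sold=1 ship[1->2]=1 ship[0->1]=1 prod=4 -> [33 8 1]
Step 11: demand=4,sold=1 ship[1->2]=1 ship[0->1]=1 prod=4 -> [36 8 1]
Step 12: demand=4,sold=1 ship[1->2]=1 ship[0->1]=1 prod=4 -> [39 8 1]
First stockout at step 6

6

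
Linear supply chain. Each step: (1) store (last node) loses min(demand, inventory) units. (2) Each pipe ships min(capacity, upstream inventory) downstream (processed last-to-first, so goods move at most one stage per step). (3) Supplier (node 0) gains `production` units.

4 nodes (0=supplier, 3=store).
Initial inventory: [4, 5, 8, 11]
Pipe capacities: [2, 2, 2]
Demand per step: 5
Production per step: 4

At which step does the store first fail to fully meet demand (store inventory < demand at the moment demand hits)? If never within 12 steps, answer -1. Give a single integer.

Step 1: demand=5,sold=5 ship[2->3]=2 ship[1->2]=2 ship[0->1]=2 prod=4 -> [6 5 8 8]
Step 2: demand=5,sold=5 ship[2->3]=2 ship[1->2]=2 ship[0->1]=2 prod=4 -> [8 5 8 5]
Step 3: demand=5,sold=5 ship[2->3]=2 ship[1->2]=2 ship[0->1]=2 prod=4 -> [10 5 8 2]
Step 4: demand=5,sold=2 ship[2->3]=2 ship[1->2]=2 ship[0->1]=2 prod=4 -> [12 5 8 2]
Step 5: demand=5,sold=2 ship[2->3]=2 ship[1->2]=2 ship[0->1]=2 prod=4 -> [14 5 8 2]
Step 6: demand=5,sold=2 ship[2->3]=2 ship[1->2]=2 ship[0->1]=2 prod=4 -> [16 5 8 2]
Step 7: demand=5,sold=2 ship[2->3]=2 ship[1->2]=2 ship[0->1]=2 prod=4 -> [18 5 8 2]
Step 8: demand=5,sold=2 ship[2->3]=2 ship[1->2]=2 ship[0->1]=2 prod=4 -> [20 5 8 2]
Step 9: demand=5,sold=2 ship[2->3]=2 ship[1->2]=2 ship[0->1]=2 prod=4 -> [22 5 8 2]
Step 10: demand=5,sold=2 ship[2->3]=2 ship[1->2]=2 ship[0->1]=2 prod=4 -> [24 5 8 2]
Step 11: demand=5,sold=2 ship[2->3]=2 ship[1->2]=2 ship[0->1]=2 prod=4 -> [26 5 8 2]
Step 12: demand=5,sold=2 ship[2->3]=2 ship[1->2]=2 ship[0->1]=2 prod=4 -> [28 5 8 2]
First stockout at step 4

4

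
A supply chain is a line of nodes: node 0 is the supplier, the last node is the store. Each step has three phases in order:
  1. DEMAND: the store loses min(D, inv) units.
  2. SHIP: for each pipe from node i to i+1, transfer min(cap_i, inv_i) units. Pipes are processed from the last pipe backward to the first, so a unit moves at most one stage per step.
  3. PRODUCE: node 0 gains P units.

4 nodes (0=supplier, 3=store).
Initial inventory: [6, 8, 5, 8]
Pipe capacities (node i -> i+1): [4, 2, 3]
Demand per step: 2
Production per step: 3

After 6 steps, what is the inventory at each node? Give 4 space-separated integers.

Step 1: demand=2,sold=2 ship[2->3]=3 ship[1->2]=2 ship[0->1]=4 prod=3 -> inv=[5 10 4 9]
Step 2: demand=2,sold=2 ship[2->3]=3 ship[1->2]=2 ship[0->1]=4 prod=3 -> inv=[4 12 3 10]
Step 3: demand=2,sold=2 ship[2->3]=3 ship[1->2]=2 ship[0->1]=4 prod=3 -> inv=[3 14 2 11]
Step 4: demand=2,sold=2 ship[2->3]=2 ship[1->2]=2 ship[0->1]=3 prod=3 -> inv=[3 15 2 11]
Step 5: demand=2,sold=2 ship[2->3]=2 ship[1->2]=2 ship[0->1]=3 prod=3 -> inv=[3 16 2 11]
Step 6: demand=2,sold=2 ship[2->3]=2 ship[1->2]=2 ship[0->1]=3 prod=3 -> inv=[3 17 2 11]

3 17 2 11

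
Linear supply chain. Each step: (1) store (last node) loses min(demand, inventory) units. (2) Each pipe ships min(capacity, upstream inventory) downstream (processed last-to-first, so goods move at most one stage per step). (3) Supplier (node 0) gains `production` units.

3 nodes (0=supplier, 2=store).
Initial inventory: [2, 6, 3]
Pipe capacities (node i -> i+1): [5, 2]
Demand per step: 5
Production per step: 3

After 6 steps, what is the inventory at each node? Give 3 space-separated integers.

Step 1: demand=5,sold=3 ship[1->2]=2 ship[0->1]=2 prod=3 -> inv=[3 6 2]
Step 2: demand=5,sold=2 ship[1->2]=2 ship[0->1]=3 prod=3 -> inv=[3 7 2]
Step 3: demand=5,sold=2 ship[1->2]=2 ship[0->1]=3 prod=3 -> inv=[3 8 2]
Step 4: demand=5,sold=2 ship[1->2]=2 ship[0->1]=3 prod=3 -> inv=[3 9 2]
Step 5: demand=5,sold=2 ship[1->2]=2 ship[0->1]=3 prod=3 -> inv=[3 10 2]
Step 6: demand=5,sold=2 ship[1->2]=2 ship[0->1]=3 prod=3 -> inv=[3 11 2]

3 11 2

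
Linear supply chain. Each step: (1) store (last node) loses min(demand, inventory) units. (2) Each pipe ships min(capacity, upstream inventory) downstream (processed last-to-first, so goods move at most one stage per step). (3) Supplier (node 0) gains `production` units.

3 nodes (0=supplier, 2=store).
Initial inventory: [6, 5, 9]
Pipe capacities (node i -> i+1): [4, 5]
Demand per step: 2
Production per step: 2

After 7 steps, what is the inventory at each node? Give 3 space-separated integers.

Step 1: demand=2,sold=2 ship[1->2]=5 ship[0->1]=4 prod=2 -> inv=[4 4 12]
Step 2: demand=2,sold=2 ship[1->2]=4 ship[0->1]=4 prod=2 -> inv=[2 4 14]
Step 3: demand=2,sold=2 ship[1->2]=4 ship[0->1]=2 prod=2 -> inv=[2 2 16]
Step 4: demand=2,sold=2 ship[1->2]=2 ship[0->1]=2 prod=2 -> inv=[2 2 16]
Step 5: demand=2,sold=2 ship[1->2]=2 ship[0->1]=2 prod=2 -> inv=[2 2 16]
Step 6: demand=2,sold=2 ship[1->2]=2 ship[0->1]=2 prod=2 -> inv=[2 2 16]
Step 7: demand=2,sold=2 ship[1->2]=2 ship[0->1]=2 prod=2 -> inv=[2 2 16]

2 2 16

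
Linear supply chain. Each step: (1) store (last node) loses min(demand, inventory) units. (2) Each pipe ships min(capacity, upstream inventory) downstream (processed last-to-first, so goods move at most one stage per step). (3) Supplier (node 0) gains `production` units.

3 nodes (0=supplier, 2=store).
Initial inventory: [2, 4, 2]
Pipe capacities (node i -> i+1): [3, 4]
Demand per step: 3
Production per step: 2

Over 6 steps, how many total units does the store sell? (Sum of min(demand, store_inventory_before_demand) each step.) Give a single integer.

Answer: 14

Derivation:
Step 1: sold=2 (running total=2) -> [2 2 4]
Step 2: sold=3 (running total=5) -> [2 2 3]
Step 3: sold=3 (running total=8) -> [2 2 2]
Step 4: sold=2 (running total=10) -> [2 2 2]
Step 5: sold=2 (running total=12) -> [2 2 2]
Step 6: sold=2 (running total=14) -> [2 2 2]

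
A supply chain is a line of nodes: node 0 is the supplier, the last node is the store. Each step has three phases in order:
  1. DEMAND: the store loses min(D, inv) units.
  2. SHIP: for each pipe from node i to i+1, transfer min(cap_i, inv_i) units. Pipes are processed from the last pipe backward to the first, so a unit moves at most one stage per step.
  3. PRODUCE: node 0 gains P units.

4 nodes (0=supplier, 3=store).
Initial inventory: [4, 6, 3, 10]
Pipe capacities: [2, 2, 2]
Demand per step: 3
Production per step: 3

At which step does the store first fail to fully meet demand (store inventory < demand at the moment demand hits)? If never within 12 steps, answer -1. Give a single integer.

Step 1: demand=3,sold=3 ship[2->3]=2 ship[1->2]=2 ship[0->1]=2 prod=3 -> [5 6 3 9]
Step 2: demand=3,sold=3 ship[2->3]=2 ship[1->2]=2 ship[0->1]=2 prod=3 -> [6 6 3 8]
Step 3: demand=3,sold=3 ship[2->3]=2 ship[1->2]=2 ship[0->1]=2 prod=3 -> [7 6 3 7]
Step 4: demand=3,sold=3 ship[2->3]=2 ship[1->2]=2 ship[0->1]=2 prod=3 -> [8 6 3 6]
Step 5: demand=3,sold=3 ship[2->3]=2 ship[1->2]=2 ship[0->1]=2 prod=3 -> [9 6 3 5]
Step 6: demand=3,sold=3 ship[2->3]=2 ship[1->2]=2 ship[0->1]=2 prod=3 -> [10 6 3 4]
Step 7: demand=3,sold=3 ship[2->3]=2 ship[1->2]=2 ship[0->1]=2 prod=3 -> [11 6 3 3]
Step 8: demand=3,sold=3 ship[2->3]=2 ship[1->2]=2 ship[0->1]=2 prod=3 -> [12 6 3 2]
Step 9: demand=3,sold=2 ship[2->3]=2 ship[1->2]=2 ship[0->1]=2 prod=3 -> [13 6 3 2]
Step 10: demand=3,sold=2 ship[2->3]=2 ship[1->2]=2 ship[0->1]=2 prod=3 -> [14 6 3 2]
Step 11: demand=3,sold=2 ship[2->3]=2 ship[1->2]=2 ship[0->1]=2 prod=3 -> [15 6 3 2]
Step 12: demand=3,sold=2 ship[2->3]=2 ship[1->2]=2 ship[0->1]=2 prod=3 -> [16 6 3 2]
First stockout at step 9

9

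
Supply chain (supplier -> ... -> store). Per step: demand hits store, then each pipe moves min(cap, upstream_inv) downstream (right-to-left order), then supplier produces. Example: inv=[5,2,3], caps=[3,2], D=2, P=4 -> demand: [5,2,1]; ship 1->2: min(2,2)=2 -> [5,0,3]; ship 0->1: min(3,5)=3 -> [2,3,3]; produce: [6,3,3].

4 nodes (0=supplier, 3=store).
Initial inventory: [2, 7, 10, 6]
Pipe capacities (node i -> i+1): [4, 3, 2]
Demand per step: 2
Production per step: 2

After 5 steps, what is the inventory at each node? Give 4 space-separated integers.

Step 1: demand=2,sold=2 ship[2->3]=2 ship[1->2]=3 ship[0->1]=2 prod=2 -> inv=[2 6 11 6]
Step 2: demand=2,sold=2 ship[2->3]=2 ship[1->2]=3 ship[0->1]=2 prod=2 -> inv=[2 5 12 6]
Step 3: demand=2,sold=2 ship[2->3]=2 ship[1->2]=3 ship[0->1]=2 prod=2 -> inv=[2 4 13 6]
Step 4: demand=2,sold=2 ship[2->3]=2 ship[1->2]=3 ship[0->1]=2 prod=2 -> inv=[2 3 14 6]
Step 5: demand=2,sold=2 ship[2->3]=2 ship[1->2]=3 ship[0->1]=2 prod=2 -> inv=[2 2 15 6]

2 2 15 6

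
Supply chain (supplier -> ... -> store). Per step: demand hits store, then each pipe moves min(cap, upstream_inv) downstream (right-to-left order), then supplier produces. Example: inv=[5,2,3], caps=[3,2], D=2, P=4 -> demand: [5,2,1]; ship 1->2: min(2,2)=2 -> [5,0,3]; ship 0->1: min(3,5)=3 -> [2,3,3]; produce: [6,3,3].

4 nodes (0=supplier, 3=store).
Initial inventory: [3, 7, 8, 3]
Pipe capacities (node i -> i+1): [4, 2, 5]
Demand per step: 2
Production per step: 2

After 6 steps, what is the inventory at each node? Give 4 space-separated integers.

Step 1: demand=2,sold=2 ship[2->3]=5 ship[1->2]=2 ship[0->1]=3 prod=2 -> inv=[2 8 5 6]
Step 2: demand=2,sold=2 ship[2->3]=5 ship[1->2]=2 ship[0->1]=2 prod=2 -> inv=[2 8 2 9]
Step 3: demand=2,sold=2 ship[2->3]=2 ship[1->2]=2 ship[0->1]=2 prod=2 -> inv=[2 8 2 9]
Step 4: demand=2,sold=2 ship[2->3]=2 ship[1->2]=2 ship[0->1]=2 prod=2 -> inv=[2 8 2 9]
Step 5: demand=2,sold=2 ship[2->3]=2 ship[1->2]=2 ship[0->1]=2 prod=2 -> inv=[2 8 2 9]
Step 6: demand=2,sold=2 ship[2->3]=2 ship[1->2]=2 ship[0->1]=2 prod=2 -> inv=[2 8 2 9]

2 8 2 9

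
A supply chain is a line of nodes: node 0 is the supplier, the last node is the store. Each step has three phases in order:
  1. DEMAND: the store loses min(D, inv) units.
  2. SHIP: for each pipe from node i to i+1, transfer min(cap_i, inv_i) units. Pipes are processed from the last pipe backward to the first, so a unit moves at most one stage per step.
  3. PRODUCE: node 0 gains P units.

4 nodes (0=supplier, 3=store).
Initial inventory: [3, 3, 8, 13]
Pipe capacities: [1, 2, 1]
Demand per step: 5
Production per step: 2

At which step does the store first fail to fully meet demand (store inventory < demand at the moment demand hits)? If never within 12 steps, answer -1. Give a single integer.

Step 1: demand=5,sold=5 ship[2->3]=1 ship[1->2]=2 ship[0->1]=1 prod=2 -> [4 2 9 9]
Step 2: demand=5,sold=5 ship[2->3]=1 ship[1->2]=2 ship[0->1]=1 prod=2 -> [5 1 10 5]
Step 3: demand=5,sold=5 ship[2->3]=1 ship[1->2]=1 ship[0->1]=1 prod=2 -> [6 1 10 1]
Step 4: demand=5,sold=1 ship[2->3]=1 ship[1->2]=1 ship[0->1]=1 prod=2 -> [7 1 10 1]
Step 5: demand=5,sold=1 ship[2->3]=1 ship[1->2]=1 ship[0->1]=1 prod=2 -> [8 1 10 1]
Step 6: demand=5,sold=1 ship[2->3]=1 ship[1->2]=1 ship[0->1]=1 prod=2 -> [9 1 10 1]
Step 7: demand=5,sold=1 ship[2->3]=1 ship[1->2]=1 ship[0->1]=1 prod=2 -> [10 1 10 1]
Step 8: demand=5,sold=1 ship[2->3]=1 ship[1->2]=1 ship[0->1]=1 prod=2 -> [11 1 10 1]
Step 9: demand=5,sold=1 ship[2->3]=1 ship[1->2]=1 ship[0->1]=1 prod=2 -> [12 1 10 1]
Step 10: demand=5,sold=1 ship[2->3]=1 ship[1->2]=1 ship[0->1]=1 prod=2 -> [13 1 10 1]
Step 11: demand=5,sold=1 ship[2->3]=1 ship[1->2]=1 ship[0->1]=1 prod=2 -> [14 1 10 1]
Step 12: demand=5,sold=1 ship[2->3]=1 ship[1->2]=1 ship[0->1]=1 prod=2 -> [15 1 10 1]
First stockout at step 4

4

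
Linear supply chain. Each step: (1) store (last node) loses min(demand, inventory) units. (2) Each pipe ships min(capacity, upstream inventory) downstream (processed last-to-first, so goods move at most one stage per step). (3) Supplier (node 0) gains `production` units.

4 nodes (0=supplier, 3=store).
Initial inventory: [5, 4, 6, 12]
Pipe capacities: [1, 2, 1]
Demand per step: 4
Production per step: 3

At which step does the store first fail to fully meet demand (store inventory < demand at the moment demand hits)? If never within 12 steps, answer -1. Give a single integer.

Step 1: demand=4,sold=4 ship[2->3]=1 ship[1->2]=2 ship[0->1]=1 prod=3 -> [7 3 7 9]
Step 2: demand=4,sold=4 ship[2->3]=1 ship[1->2]=2 ship[0->1]=1 prod=3 -> [9 2 8 6]
Step 3: demand=4,sold=4 ship[2->3]=1 ship[1->2]=2 ship[0->1]=1 prod=3 -> [11 1 9 3]
Step 4: demand=4,sold=3 ship[2->3]=1 ship[1->2]=1 ship[0->1]=1 prod=3 -> [13 1 9 1]
Step 5: demand=4,sold=1 ship[2->3]=1 ship[1->2]=1 ship[0->1]=1 prod=3 -> [15 1 9 1]
Step 6: demand=4,sold=1 ship[2->3]=1 ship[1->2]=1 ship[0->1]=1 prod=3 -> [17 1 9 1]
Step 7: demand=4,sold=1 ship[2->3]=1 ship[1->2]=1 ship[0->1]=1 prod=3 -> [19 1 9 1]
Step 8: demand=4,sold=1 ship[2->3]=1 ship[1->2]=1 ship[0->1]=1 prod=3 -> [21 1 9 1]
Step 9: demand=4,sold=1 ship[2->3]=1 ship[1->2]=1 ship[0->1]=1 prod=3 -> [23 1 9 1]
Step 10: demand=4,sold=1 ship[2->3]=1 ship[1->2]=1 ship[0->1]=1 prod=3 -> [25 1 9 1]
Step 11: demand=4,sold=1 ship[2->3]=1 ship[1->2]=1 ship[0->1]=1 prod=3 -> [27 1 9 1]
Step 12: demand=4,sold=1 ship[2->3]=1 ship[1->2]=1 ship[0->1]=1 prod=3 -> [29 1 9 1]
First stockout at step 4

4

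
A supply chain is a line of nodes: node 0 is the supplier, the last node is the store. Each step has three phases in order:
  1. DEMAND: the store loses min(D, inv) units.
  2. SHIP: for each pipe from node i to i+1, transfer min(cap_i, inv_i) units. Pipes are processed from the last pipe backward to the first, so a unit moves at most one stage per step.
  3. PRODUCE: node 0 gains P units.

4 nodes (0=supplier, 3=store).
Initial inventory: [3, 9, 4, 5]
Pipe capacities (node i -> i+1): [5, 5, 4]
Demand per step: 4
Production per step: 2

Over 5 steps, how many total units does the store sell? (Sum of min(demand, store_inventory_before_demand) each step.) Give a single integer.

Answer: 20

Derivation:
Step 1: sold=4 (running total=4) -> [2 7 5 5]
Step 2: sold=4 (running total=8) -> [2 4 6 5]
Step 3: sold=4 (running total=12) -> [2 2 6 5]
Step 4: sold=4 (running total=16) -> [2 2 4 5]
Step 5: sold=4 (running total=20) -> [2 2 2 5]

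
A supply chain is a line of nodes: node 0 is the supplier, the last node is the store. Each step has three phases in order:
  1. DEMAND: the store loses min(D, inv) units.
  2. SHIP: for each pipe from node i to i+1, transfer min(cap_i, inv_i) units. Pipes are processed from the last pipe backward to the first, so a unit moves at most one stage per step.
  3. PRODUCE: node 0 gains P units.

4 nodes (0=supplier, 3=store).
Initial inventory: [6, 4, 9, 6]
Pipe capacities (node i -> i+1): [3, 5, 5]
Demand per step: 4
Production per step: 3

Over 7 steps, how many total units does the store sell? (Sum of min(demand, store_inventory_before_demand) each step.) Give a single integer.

Answer: 28

Derivation:
Step 1: sold=4 (running total=4) -> [6 3 8 7]
Step 2: sold=4 (running total=8) -> [6 3 6 8]
Step 3: sold=4 (running total=12) -> [6 3 4 9]
Step 4: sold=4 (running total=16) -> [6 3 3 9]
Step 5: sold=4 (running total=20) -> [6 3 3 8]
Step 6: sold=4 (running total=24) -> [6 3 3 7]
Step 7: sold=4 (running total=28) -> [6 3 3 6]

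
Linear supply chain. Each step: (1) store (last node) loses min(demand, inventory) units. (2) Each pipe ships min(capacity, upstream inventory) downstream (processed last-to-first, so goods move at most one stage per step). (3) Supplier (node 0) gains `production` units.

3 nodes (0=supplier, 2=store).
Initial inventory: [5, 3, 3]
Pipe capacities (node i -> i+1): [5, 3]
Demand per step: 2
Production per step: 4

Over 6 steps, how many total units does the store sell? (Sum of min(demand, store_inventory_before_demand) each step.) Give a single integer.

Answer: 12

Derivation:
Step 1: sold=2 (running total=2) -> [4 5 4]
Step 2: sold=2 (running total=4) -> [4 6 5]
Step 3: sold=2 (running total=6) -> [4 7 6]
Step 4: sold=2 (running total=8) -> [4 8 7]
Step 5: sold=2 (running total=10) -> [4 9 8]
Step 6: sold=2 (running total=12) -> [4 10 9]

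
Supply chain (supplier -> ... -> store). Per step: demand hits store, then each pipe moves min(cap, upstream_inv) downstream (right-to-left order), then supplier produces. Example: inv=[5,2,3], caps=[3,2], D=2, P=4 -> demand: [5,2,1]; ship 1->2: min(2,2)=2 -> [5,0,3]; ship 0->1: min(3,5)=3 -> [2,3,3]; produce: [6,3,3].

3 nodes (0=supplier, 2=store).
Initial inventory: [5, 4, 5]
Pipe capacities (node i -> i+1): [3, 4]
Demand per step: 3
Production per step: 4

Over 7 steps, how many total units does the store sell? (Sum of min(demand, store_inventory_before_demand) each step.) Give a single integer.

Step 1: sold=3 (running total=3) -> [6 3 6]
Step 2: sold=3 (running total=6) -> [7 3 6]
Step 3: sold=3 (running total=9) -> [8 3 6]
Step 4: sold=3 (running total=12) -> [9 3 6]
Step 5: sold=3 (running total=15) -> [10 3 6]
Step 6: sold=3 (running total=18) -> [11 3 6]
Step 7: sold=3 (running total=21) -> [12 3 6]

Answer: 21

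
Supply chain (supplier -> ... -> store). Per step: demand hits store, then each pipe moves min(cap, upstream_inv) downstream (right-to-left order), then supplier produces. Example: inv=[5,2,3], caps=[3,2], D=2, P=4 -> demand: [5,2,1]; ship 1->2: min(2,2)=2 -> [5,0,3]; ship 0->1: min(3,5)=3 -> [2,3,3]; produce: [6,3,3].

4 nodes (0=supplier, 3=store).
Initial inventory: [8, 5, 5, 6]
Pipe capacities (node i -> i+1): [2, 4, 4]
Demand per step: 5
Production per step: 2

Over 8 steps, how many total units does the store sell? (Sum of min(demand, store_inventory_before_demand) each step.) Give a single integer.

Answer: 26

Derivation:
Step 1: sold=5 (running total=5) -> [8 3 5 5]
Step 2: sold=5 (running total=10) -> [8 2 4 4]
Step 3: sold=4 (running total=14) -> [8 2 2 4]
Step 4: sold=4 (running total=18) -> [8 2 2 2]
Step 5: sold=2 (running total=20) -> [8 2 2 2]
Step 6: sold=2 (running total=22) -> [8 2 2 2]
Step 7: sold=2 (running total=24) -> [8 2 2 2]
Step 8: sold=2 (running total=26) -> [8 2 2 2]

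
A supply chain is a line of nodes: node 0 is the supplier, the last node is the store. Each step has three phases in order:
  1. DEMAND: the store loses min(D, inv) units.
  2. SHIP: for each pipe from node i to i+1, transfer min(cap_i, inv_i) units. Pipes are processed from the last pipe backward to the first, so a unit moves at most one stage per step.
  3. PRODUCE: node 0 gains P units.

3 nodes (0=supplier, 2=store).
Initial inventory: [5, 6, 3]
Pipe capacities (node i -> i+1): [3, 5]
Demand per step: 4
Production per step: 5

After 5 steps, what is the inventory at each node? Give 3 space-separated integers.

Step 1: demand=4,sold=3 ship[1->2]=5 ship[0->1]=3 prod=5 -> inv=[7 4 5]
Step 2: demand=4,sold=4 ship[1->2]=4 ship[0->1]=3 prod=5 -> inv=[9 3 5]
Step 3: demand=4,sold=4 ship[1->2]=3 ship[0->1]=3 prod=5 -> inv=[11 3 4]
Step 4: demand=4,sold=4 ship[1->2]=3 ship[0->1]=3 prod=5 -> inv=[13 3 3]
Step 5: demand=4,sold=3 ship[1->2]=3 ship[0->1]=3 prod=5 -> inv=[15 3 3]

15 3 3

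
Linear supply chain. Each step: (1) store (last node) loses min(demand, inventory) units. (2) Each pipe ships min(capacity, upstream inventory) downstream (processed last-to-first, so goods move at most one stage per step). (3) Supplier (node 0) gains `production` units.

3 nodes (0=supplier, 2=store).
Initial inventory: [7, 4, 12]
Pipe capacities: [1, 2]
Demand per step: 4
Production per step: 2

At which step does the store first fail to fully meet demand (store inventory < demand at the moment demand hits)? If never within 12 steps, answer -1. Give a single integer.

Step 1: demand=4,sold=4 ship[1->2]=2 ship[0->1]=1 prod=2 -> [8 3 10]
Step 2: demand=4,sold=4 ship[1->2]=2 ship[0->1]=1 prod=2 -> [9 2 8]
Step 3: demand=4,sold=4 ship[1->2]=2 ship[0->1]=1 prod=2 -> [10 1 6]
Step 4: demand=4,sold=4 ship[1->2]=1 ship[0->1]=1 prod=2 -> [11 1 3]
Step 5: demand=4,sold=3 ship[1->2]=1 ship[0->1]=1 prod=2 -> [12 1 1]
Step 6: demand=4,sold=1 ship[1->2]=1 ship[0->1]=1 prod=2 -> [13 1 1]
Step 7: demand=4,sold=1 ship[1->2]=1 ship[0->1]=1 prod=2 -> [14 1 1]
Step 8: demand=4,sold=1 ship[1->2]=1 ship[0->1]=1 prod=2 -> [15 1 1]
Step 9: demand=4,sold=1 ship[1->2]=1 ship[0->1]=1 prod=2 -> [16 1 1]
Step 10: demand=4,sold=1 ship[1->2]=1 ship[0->1]=1 prod=2 -> [17 1 1]
Step 11: demand=4,sold=1 ship[1->2]=1 ship[0->1]=1 prod=2 -> [18 1 1]
Step 12: demand=4,sold=1 ship[1->2]=1 ship[0->1]=1 prod=2 -> [19 1 1]
First stockout at step 5

5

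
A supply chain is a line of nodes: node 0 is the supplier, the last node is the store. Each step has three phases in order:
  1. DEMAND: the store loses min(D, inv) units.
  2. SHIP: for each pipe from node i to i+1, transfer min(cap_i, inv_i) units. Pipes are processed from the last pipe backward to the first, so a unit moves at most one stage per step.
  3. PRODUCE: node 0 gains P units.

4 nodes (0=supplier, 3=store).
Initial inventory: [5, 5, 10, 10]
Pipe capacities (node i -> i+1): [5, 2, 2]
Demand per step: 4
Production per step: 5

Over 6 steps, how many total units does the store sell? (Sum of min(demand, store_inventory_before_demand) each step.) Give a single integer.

Step 1: sold=4 (running total=4) -> [5 8 10 8]
Step 2: sold=4 (running total=8) -> [5 11 10 6]
Step 3: sold=4 (running total=12) -> [5 14 10 4]
Step 4: sold=4 (running total=16) -> [5 17 10 2]
Step 5: sold=2 (running total=18) -> [5 20 10 2]
Step 6: sold=2 (running total=20) -> [5 23 10 2]

Answer: 20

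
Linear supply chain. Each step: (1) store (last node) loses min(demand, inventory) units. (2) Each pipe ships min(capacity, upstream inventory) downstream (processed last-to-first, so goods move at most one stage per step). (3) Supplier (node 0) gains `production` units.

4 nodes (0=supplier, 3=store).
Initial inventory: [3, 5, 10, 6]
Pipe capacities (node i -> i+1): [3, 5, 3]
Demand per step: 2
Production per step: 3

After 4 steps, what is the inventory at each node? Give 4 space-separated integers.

Step 1: demand=2,sold=2 ship[2->3]=3 ship[1->2]=5 ship[0->1]=3 prod=3 -> inv=[3 3 12 7]
Step 2: demand=2,sold=2 ship[2->3]=3 ship[1->2]=3 ship[0->1]=3 prod=3 -> inv=[3 3 12 8]
Step 3: demand=2,sold=2 ship[2->3]=3 ship[1->2]=3 ship[0->1]=3 prod=3 -> inv=[3 3 12 9]
Step 4: demand=2,sold=2 ship[2->3]=3 ship[1->2]=3 ship[0->1]=3 prod=3 -> inv=[3 3 12 10]

3 3 12 10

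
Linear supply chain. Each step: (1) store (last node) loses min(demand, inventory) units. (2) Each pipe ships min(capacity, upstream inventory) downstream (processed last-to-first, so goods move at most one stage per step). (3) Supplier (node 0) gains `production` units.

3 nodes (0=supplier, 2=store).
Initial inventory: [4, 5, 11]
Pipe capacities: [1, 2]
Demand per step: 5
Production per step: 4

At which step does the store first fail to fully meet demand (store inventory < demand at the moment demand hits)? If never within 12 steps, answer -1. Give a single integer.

Step 1: demand=5,sold=5 ship[1->2]=2 ship[0->1]=1 prod=4 -> [7 4 8]
Step 2: demand=5,sold=5 ship[1->2]=2 ship[0->1]=1 prod=4 -> [10 3 5]
Step 3: demand=5,sold=5 ship[1->2]=2 ship[0->1]=1 prod=4 -> [13 2 2]
Step 4: demand=5,sold=2 ship[1->2]=2 ship[0->1]=1 prod=4 -> [16 1 2]
Step 5: demand=5,sold=2 ship[1->2]=1 ship[0->1]=1 prod=4 -> [19 1 1]
Step 6: demand=5,sold=1 ship[1->2]=1 ship[0->1]=1 prod=4 -> [22 1 1]
Step 7: demand=5,sold=1 ship[1->2]=1 ship[0->1]=1 prod=4 -> [25 1 1]
Step 8: demand=5,sold=1 ship[1->2]=1 ship[0->1]=1 prod=4 -> [28 1 1]
Step 9: demand=5,sold=1 ship[1->2]=1 ship[0->1]=1 prod=4 -> [31 1 1]
Step 10: demand=5,sold=1 ship[1->2]=1 ship[0->1]=1 prod=4 -> [34 1 1]
Step 11: demand=5,sold=1 ship[1->2]=1 ship[0->1]=1 prod=4 -> [37 1 1]
Step 12: demand=5,sold=1 ship[1->2]=1 ship[0->1]=1 prod=4 -> [40 1 1]
First stockout at step 4

4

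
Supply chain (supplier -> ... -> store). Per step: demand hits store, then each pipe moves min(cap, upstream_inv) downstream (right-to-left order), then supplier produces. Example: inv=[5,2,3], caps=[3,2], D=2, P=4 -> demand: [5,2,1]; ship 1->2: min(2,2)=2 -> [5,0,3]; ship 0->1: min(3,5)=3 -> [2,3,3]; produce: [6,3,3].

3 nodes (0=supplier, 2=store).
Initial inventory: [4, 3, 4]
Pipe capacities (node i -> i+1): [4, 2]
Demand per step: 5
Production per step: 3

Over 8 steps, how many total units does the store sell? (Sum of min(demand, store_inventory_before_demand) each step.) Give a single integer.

Step 1: sold=4 (running total=4) -> [3 5 2]
Step 2: sold=2 (running total=6) -> [3 6 2]
Step 3: sold=2 (running total=8) -> [3 7 2]
Step 4: sold=2 (running total=10) -> [3 8 2]
Step 5: sold=2 (running total=12) -> [3 9 2]
Step 6: sold=2 (running total=14) -> [3 10 2]
Step 7: sold=2 (running total=16) -> [3 11 2]
Step 8: sold=2 (running total=18) -> [3 12 2]

Answer: 18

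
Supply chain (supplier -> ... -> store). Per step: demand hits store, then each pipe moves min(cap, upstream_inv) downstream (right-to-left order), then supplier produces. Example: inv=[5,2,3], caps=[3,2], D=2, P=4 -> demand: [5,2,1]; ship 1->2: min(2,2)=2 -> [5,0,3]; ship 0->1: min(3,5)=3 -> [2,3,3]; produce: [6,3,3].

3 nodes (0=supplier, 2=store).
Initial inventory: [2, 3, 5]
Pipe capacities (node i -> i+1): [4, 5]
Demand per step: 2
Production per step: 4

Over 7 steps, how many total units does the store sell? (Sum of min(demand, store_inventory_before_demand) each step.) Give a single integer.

Step 1: sold=2 (running total=2) -> [4 2 6]
Step 2: sold=2 (running total=4) -> [4 4 6]
Step 3: sold=2 (running total=6) -> [4 4 8]
Step 4: sold=2 (running total=8) -> [4 4 10]
Step 5: sold=2 (running total=10) -> [4 4 12]
Step 6: sold=2 (running total=12) -> [4 4 14]
Step 7: sold=2 (running total=14) -> [4 4 16]

Answer: 14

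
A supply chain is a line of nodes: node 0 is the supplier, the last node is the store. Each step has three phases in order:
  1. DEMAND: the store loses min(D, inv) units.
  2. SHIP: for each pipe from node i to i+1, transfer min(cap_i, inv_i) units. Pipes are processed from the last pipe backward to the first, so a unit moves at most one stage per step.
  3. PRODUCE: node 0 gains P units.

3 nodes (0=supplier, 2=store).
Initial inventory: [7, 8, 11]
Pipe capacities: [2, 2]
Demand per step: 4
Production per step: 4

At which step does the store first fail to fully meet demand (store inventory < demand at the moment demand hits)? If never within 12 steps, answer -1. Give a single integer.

Step 1: demand=4,sold=4 ship[1->2]=2 ship[0->1]=2 prod=4 -> [9 8 9]
Step 2: demand=4,sold=4 ship[1->2]=2 ship[0->1]=2 prod=4 -> [11 8 7]
Step 3: demand=4,sold=4 ship[1->2]=2 ship[0->1]=2 prod=4 -> [13 8 5]
Step 4: demand=4,sold=4 ship[1->2]=2 ship[0->1]=2 prod=4 -> [15 8 3]
Step 5: demand=4,sold=3 ship[1->2]=2 ship[0->1]=2 prod=4 -> [17 8 2]
Step 6: demand=4,sold=2 ship[1->2]=2 ship[0->1]=2 prod=4 -> [19 8 2]
Step 7: demand=4,sold=2 ship[1->2]=2 ship[0->1]=2 prod=4 -> [21 8 2]
Step 8: demand=4,sold=2 ship[1->2]=2 ship[0->1]=2 prod=4 -> [23 8 2]
Step 9: demand=4,sold=2 ship[1->2]=2 ship[0->1]=2 prod=4 -> [25 8 2]
Step 10: demand=4,sold=2 ship[1->2]=2 ship[0->1]=2 prod=4 -> [27 8 2]
Step 11: demand=4,sold=2 ship[1->2]=2 ship[0->1]=2 prod=4 -> [29 8 2]
Step 12: demand=4,sold=2 ship[1->2]=2 ship[0->1]=2 prod=4 -> [31 8 2]
First stockout at step 5

5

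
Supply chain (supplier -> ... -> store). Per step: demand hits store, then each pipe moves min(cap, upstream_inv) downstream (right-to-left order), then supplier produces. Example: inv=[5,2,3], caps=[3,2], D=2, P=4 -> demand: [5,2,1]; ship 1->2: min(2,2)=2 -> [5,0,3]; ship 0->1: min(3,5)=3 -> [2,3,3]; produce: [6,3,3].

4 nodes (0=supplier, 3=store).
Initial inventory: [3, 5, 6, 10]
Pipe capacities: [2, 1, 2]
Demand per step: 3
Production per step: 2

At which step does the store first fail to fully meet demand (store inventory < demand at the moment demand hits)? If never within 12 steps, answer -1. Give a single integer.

Step 1: demand=3,sold=3 ship[2->3]=2 ship[1->2]=1 ship[0->1]=2 prod=2 -> [3 6 5 9]
Step 2: demand=3,sold=3 ship[2->3]=2 ship[1->2]=1 ship[0->1]=2 prod=2 -> [3 7 4 8]
Step 3: demand=3,sold=3 ship[2->3]=2 ship[1->2]=1 ship[0->1]=2 prod=2 -> [3 8 3 7]
Step 4: demand=3,sold=3 ship[2->3]=2 ship[1->2]=1 ship[0->1]=2 prod=2 -> [3 9 2 6]
Step 5: demand=3,sold=3 ship[2->3]=2 ship[1->2]=1 ship[0->1]=2 prod=2 -> [3 10 1 5]
Step 6: demand=3,sold=3 ship[2->3]=1 ship[1->2]=1 ship[0->1]=2 prod=2 -> [3 11 1 3]
Step 7: demand=3,sold=3 ship[2->3]=1 ship[1->2]=1 ship[0->1]=2 prod=2 -> [3 12 1 1]
Step 8: demand=3,sold=1 ship[2->3]=1 ship[1->2]=1 ship[0->1]=2 prod=2 -> [3 13 1 1]
Step 9: demand=3,sold=1 ship[2->3]=1 ship[1->2]=1 ship[0->1]=2 prod=2 -> [3 14 1 1]
Step 10: demand=3,sold=1 ship[2->3]=1 ship[1->2]=1 ship[0->1]=2 prod=2 -> [3 15 1 1]
Step 11: demand=3,sold=1 ship[2->3]=1 ship[1->2]=1 ship[0->1]=2 prod=2 -> [3 16 1 1]
Step 12: demand=3,sold=1 ship[2->3]=1 ship[1->2]=1 ship[0->1]=2 prod=2 -> [3 17 1 1]
First stockout at step 8

8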